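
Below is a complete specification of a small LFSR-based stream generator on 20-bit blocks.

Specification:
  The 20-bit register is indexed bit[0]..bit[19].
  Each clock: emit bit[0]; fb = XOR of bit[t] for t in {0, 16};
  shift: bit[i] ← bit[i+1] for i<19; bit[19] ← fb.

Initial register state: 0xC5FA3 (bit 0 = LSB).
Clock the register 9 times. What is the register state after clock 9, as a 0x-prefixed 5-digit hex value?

0x2FE2F

reg_0 = 0xC5FA3
clock 1: out=1, reg = 0xE2FD1
clock 2: out=1, reg = 0xF17E8
clock 3: out=0, reg = 0xF8BF4
clock 4: out=0, reg = 0xFC5FA
clock 5: out=0, reg = 0xFE2FD
clock 6: out=1, reg = 0x7F17E
clock 7: out=0, reg = 0xBF8BF
clock 8: out=1, reg = 0x5FC5F
clock 9: out=1, reg = 0x2FE2F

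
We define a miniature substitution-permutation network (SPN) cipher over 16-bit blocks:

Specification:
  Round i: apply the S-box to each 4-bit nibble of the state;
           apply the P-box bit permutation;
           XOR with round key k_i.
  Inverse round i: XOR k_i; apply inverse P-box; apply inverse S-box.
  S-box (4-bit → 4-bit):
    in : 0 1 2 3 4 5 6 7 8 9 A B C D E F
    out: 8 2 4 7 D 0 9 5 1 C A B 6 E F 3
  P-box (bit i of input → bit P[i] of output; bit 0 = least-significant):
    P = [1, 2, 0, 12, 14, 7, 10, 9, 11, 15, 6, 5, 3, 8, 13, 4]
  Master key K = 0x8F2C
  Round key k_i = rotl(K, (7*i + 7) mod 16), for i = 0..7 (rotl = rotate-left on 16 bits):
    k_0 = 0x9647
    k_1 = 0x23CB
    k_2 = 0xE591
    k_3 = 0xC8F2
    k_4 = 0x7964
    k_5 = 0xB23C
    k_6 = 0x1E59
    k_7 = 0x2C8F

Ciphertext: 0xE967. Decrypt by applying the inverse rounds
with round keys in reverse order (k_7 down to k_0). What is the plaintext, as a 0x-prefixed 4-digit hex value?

0xCD54

s_0 = ciphertext = 0xE967
s_1 = InvRound(s_0, k_7) = 0xFD35
s_2 = InvRound(s_1, k_6) = 0x3D61
s_3 = InvRound(s_2, k_5) = 0xB39C
s_4 = InvRound(s_3, k_4) = 0x6EB5
s_5 = InvRound(s_4, k_3) = 0x2C93
s_6 = InvRound(s_5, k_2) = 0x1F88
s_7 = InvRound(s_6, k_1) = 0x2724
s_8 = InvRound(s_7, k_0) = 0xCD54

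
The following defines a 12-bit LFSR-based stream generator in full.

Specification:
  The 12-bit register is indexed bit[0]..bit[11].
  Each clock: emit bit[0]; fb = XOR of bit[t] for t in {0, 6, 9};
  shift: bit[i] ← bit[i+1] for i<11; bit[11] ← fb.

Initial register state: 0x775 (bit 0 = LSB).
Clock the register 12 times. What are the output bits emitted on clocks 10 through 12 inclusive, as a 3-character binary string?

110

reg_0 = 0x775
clock 1: out=1, reg = 0xBBA
clock 2: out=0, reg = 0xDDD
clock 3: out=1, reg = 0x6EE
clock 4: out=0, reg = 0x377
clock 5: out=1, reg = 0x9BB
clock 6: out=1, reg = 0xCDD
clock 7: out=1, reg = 0x66E
clock 8: out=0, reg = 0x337
clock 9: out=1, reg = 0x19B
clock 10: out=1, reg = 0x8CD
clock 11: out=1, reg = 0x466
clock 12: out=0, reg = 0xA33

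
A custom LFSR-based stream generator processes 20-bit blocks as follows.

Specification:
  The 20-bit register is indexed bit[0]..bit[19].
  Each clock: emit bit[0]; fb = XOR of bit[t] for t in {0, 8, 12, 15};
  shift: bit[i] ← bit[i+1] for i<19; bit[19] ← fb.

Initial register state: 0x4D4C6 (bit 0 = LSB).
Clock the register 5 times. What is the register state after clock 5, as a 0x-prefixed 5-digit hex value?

reg_0 = 0x4D4C6
clock 1: out=0, reg = 0x26A63
clock 2: out=1, reg = 0x93531
clock 3: out=1, reg = 0xC9A98
clock 4: out=0, reg = 0x64D4C
clock 5: out=0, reg = 0xB26A6

0xB26A6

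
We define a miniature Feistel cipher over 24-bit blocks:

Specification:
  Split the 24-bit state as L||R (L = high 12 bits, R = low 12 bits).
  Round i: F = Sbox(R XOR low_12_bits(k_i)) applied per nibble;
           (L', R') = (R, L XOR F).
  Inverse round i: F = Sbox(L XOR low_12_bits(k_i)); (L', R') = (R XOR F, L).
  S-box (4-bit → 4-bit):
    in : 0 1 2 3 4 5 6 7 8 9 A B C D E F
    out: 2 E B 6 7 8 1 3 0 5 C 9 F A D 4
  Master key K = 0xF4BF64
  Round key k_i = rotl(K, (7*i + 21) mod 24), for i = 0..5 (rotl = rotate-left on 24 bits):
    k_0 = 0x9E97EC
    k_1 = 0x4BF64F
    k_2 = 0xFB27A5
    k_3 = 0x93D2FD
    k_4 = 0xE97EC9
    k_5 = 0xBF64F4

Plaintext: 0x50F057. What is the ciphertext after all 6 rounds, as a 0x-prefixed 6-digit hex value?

s_0 = plaintext = 0x50F057
s_1 = Round(s_0, k_0) = 0x057696
s_2 = Round(s_1, k_1) = 0x6962F2
s_3 = Round(s_2, k_2) = 0x2F2E15
s_4 = Round(s_3, k_3) = 0xE15D22
s_5 = Round(s_4, k_4) = 0xD228CC
s_6 = Round(s_5, k_5) = 0x8CC242

0x8CC242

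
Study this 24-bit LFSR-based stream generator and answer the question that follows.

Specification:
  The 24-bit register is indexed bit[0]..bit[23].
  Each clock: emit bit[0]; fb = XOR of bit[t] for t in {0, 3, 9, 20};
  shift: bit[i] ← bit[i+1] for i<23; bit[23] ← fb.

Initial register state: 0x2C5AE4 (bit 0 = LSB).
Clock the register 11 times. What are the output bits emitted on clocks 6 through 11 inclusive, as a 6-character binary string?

reg_0 = 0x2C5AE4
clock 1: out=0, reg = 0x962D72
clock 2: out=0, reg = 0xCB16B9
clock 3: out=1, reg = 0xE58B5C
clock 4: out=0, reg = 0x72C5AE
clock 5: out=0, reg = 0x3962D7
clock 6: out=1, reg = 0x9CB16B
clock 7: out=1, reg = 0xCE58B5
clock 8: out=1, reg = 0xE72C5A
clock 9: out=0, reg = 0xF3962D
clock 10: out=1, reg = 0x79CB16
clock 11: out=0, reg = 0x3CE58B

111010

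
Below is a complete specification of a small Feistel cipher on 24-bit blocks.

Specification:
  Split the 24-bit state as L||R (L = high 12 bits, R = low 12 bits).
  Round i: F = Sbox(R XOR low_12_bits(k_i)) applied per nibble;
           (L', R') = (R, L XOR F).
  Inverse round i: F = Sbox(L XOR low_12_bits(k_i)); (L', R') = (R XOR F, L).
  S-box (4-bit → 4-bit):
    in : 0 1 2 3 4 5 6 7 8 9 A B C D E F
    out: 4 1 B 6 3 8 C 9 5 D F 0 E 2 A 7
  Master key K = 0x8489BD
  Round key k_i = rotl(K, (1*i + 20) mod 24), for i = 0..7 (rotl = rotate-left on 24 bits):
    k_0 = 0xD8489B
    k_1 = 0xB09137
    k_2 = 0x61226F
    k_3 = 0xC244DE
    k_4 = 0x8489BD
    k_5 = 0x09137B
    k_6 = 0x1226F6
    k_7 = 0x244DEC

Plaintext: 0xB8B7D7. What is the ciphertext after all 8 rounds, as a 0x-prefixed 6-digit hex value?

0x6CE7EF

s_0 = plaintext = 0xB8B7D7
s_1 = Round(s_0, k_0) = 0x7D7CB5
s_2 = Round(s_1, k_1) = 0xCB558C
s_3 = Round(s_2, k_2) = 0x58C513
s_4 = Round(s_3, k_3) = 0x51346E
s_5 = Round(s_4, k_4) = 0x46E735
s_6 = Round(s_5, k_5) = 0x735754
s_7 = Round(s_6, k_6) = 0x7546CE
s_8 = Round(s_7, k_7) = 0x6CE7EF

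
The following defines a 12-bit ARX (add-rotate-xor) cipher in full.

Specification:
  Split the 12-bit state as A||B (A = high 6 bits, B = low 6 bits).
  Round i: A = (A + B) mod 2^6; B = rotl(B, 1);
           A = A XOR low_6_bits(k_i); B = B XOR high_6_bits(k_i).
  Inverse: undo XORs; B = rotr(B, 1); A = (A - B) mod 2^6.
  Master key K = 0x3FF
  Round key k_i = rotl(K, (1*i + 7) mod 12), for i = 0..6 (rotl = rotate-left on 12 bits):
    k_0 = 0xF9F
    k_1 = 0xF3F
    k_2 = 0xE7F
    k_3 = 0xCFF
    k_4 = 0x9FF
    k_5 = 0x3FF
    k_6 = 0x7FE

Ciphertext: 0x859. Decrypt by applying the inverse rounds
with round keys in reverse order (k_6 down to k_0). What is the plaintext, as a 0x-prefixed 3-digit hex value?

s_0 = ciphertext = 0x859
s_1 = InvRound(s_0, k_6) = 0x703
s_2 = InvRound(s_1, k_5) = 0x746
s_3 = InvRound(s_2, k_4) = 0xCB0
s_4 = InvRound(s_3, k_3) = 0xB21
s_5 = InvRound(s_4, k_2) = 0x1CC
s_6 = InvRound(s_5, k_1) = 0x818
s_7 = InvRound(s_6, k_0) = 0xB13

0xB13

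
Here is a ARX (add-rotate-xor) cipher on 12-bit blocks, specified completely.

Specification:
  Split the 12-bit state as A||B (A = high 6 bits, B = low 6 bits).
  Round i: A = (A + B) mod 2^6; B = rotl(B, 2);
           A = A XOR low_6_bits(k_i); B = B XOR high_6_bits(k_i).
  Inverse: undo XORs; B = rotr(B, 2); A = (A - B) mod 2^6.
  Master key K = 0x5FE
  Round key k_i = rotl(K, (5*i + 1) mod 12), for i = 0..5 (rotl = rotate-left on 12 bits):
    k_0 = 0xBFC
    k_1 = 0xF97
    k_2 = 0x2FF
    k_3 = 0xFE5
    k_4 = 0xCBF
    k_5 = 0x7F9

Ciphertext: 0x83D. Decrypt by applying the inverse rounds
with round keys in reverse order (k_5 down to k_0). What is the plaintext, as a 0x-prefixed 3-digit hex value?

s_0 = ciphertext = 0x83D
s_1 = InvRound(s_0, k_5) = 0xC68
s_2 = InvRound(s_1, k_4) = 0xA26
s_3 = InvRound(s_2, k_3) = 0xDD6
s_4 = InvRound(s_3, k_2) = 0xC57
s_5 = InvRound(s_4, k_1) = 0x31A
s_6 = InvRound(s_5, k_0) = 0x4DD

0x4DD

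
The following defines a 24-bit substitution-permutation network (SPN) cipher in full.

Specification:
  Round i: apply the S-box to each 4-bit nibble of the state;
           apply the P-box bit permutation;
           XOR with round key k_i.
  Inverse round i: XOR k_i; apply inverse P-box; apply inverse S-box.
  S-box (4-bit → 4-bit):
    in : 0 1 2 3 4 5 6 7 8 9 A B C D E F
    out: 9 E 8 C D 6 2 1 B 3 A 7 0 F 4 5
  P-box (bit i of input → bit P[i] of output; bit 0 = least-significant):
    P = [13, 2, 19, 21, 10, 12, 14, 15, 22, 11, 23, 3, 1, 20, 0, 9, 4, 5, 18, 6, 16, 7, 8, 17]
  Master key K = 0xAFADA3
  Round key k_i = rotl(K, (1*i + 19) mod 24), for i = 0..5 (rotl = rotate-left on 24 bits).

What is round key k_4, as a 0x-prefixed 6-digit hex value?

K = 0xAFADA3
k_0 = rotl(K, (1*0+19) mod 24) = rotl(K, 19) = 0x1D7D6D
k_1 = rotl(K, (1*1+19) mod 24) = rotl(K, 20) = 0x3AFADA
k_2 = rotl(K, (1*2+19) mod 24) = rotl(K, 21) = 0x75F5B4
k_3 = rotl(K, (1*3+19) mod 24) = rotl(K, 22) = 0xEBEB68
k_4 = rotl(K, (1*4+19) mod 24) = rotl(K, 23) = 0xD7D6D1

0xD7D6D1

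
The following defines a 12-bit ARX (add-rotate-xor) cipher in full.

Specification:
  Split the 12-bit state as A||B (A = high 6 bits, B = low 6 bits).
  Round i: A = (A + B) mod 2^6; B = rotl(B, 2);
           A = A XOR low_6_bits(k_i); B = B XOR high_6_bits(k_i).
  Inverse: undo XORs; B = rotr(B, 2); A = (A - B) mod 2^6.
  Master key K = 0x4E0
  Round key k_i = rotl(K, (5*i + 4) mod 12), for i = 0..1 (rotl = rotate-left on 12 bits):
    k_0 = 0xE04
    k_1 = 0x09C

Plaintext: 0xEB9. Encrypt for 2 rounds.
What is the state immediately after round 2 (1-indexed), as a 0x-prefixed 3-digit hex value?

0x2BF

s_0 = plaintext = 0xEB9
s_1 = Round(s_0, k_0) = 0xDDF
s_2 = Round(s_1, k_1) = 0x2BF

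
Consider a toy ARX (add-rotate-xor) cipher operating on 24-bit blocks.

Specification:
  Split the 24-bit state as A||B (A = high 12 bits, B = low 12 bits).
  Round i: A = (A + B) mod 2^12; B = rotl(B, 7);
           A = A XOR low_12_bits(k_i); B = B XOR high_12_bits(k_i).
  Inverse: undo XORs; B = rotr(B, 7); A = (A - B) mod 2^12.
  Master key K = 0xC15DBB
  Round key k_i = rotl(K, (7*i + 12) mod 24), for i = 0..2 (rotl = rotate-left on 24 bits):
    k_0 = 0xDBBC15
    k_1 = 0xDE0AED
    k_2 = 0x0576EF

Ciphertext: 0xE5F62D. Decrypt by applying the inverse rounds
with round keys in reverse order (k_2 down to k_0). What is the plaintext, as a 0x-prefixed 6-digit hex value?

s_0 = ciphertext = 0xE5F62D
s_1 = InvRound(s_0, k_2) = 0x964F4C
s_2 = InvRound(s_1, k_1) = 0xE04585
s_3 = InvRound(s_2, k_0) = 0xA417D0

0xA417D0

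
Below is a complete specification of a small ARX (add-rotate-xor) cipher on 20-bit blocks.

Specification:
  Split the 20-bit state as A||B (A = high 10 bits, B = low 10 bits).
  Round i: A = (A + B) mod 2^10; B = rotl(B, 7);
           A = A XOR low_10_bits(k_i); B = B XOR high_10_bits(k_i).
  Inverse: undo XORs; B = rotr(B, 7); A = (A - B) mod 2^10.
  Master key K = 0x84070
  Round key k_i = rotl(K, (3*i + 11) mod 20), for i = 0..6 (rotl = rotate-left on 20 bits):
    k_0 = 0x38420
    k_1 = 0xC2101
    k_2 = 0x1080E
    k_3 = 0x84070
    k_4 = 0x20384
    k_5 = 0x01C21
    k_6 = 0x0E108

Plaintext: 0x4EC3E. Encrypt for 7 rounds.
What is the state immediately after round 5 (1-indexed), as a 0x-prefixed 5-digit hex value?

s_0 = plaintext = 0x4EC3E
s_1 = Round(s_0, k_0) = 0x567E6
s_2 = Round(s_1, k_1) = 0x0F874
s_3 = Round(s_2, k_2) = 0x2F24C
s_4 = Round(s_3, k_3) = 0xDE059
s_5 = Round(s_4, k_4) = 0x1540B
s_6 = Round(s_5, k_5) = 0x10586
s_7 = Round(s_6, k_6) = 0x33F08

0x1540B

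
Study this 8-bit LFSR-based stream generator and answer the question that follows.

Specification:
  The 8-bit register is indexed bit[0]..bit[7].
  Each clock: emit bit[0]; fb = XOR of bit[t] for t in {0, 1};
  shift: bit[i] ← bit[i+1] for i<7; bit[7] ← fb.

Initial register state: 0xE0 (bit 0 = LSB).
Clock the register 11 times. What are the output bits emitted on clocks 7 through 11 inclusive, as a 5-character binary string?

11000

reg_0 = 0xE0
clock 1: out=0, reg = 0x70
clock 2: out=0, reg = 0x38
clock 3: out=0, reg = 0x1C
clock 4: out=0, reg = 0x0E
clock 5: out=0, reg = 0x87
clock 6: out=1, reg = 0x43
clock 7: out=1, reg = 0x21
clock 8: out=1, reg = 0x90
clock 9: out=0, reg = 0x48
clock 10: out=0, reg = 0x24
clock 11: out=0, reg = 0x12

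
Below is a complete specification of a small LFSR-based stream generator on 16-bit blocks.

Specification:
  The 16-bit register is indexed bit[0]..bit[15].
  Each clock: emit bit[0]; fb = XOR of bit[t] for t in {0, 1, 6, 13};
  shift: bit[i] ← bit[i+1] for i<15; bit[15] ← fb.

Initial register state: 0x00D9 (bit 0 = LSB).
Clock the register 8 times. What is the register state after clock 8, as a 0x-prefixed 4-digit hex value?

0x8600

reg_0 = 0x00D9
clock 1: out=1, reg = 0x006C
clock 2: out=0, reg = 0x8036
clock 3: out=0, reg = 0xC01B
clock 4: out=1, reg = 0x600D
clock 5: out=1, reg = 0x3006
clock 6: out=0, reg = 0x1803
clock 7: out=1, reg = 0x0C01
clock 8: out=1, reg = 0x8600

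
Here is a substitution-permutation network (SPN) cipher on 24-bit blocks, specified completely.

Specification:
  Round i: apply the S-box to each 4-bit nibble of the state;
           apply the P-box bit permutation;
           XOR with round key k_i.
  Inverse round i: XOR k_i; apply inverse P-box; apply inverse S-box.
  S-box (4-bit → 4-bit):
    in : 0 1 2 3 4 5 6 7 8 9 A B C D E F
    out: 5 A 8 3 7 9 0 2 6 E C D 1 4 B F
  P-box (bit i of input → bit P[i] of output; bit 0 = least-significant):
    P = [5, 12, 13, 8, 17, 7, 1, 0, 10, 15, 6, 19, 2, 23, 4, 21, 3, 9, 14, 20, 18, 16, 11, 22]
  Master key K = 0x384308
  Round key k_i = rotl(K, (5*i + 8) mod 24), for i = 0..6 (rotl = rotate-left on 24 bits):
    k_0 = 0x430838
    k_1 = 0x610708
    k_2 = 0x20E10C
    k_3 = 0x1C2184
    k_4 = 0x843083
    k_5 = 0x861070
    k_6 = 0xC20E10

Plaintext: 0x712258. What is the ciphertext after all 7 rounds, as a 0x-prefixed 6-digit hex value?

0x45D758

s_0 = plaintext = 0x712258
s_1 = Round(s_0, k_0) = 0x783A39
s_2 = Round(s_1, k_1) = 0xEA74CC
s_3 = Round(s_2, k_2) = 0xF7256C
s_4 = Round(s_3, k_3) = 0x712FA4
s_5 = Round(s_4, k_4) = 0xBD86E0
s_6 = Round(s_5, k_5) = 0x4078C1
s_7 = Round(s_6, k_6) = 0x45D758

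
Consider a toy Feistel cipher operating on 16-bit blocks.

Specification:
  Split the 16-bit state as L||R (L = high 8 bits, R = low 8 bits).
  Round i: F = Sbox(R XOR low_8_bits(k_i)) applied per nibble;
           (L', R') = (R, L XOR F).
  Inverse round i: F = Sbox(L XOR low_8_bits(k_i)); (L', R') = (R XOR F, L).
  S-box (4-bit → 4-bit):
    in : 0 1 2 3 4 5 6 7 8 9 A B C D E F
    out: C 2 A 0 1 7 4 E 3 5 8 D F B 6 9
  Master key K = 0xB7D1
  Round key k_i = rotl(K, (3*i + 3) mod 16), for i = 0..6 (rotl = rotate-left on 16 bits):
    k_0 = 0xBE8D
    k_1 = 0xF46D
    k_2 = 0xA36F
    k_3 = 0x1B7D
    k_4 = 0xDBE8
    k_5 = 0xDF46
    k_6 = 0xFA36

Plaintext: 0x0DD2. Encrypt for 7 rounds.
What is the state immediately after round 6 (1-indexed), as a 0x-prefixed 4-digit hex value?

0x6926

s_0 = plaintext = 0x0DD2
s_1 = Round(s_0, k_0) = 0xD274
s_2 = Round(s_1, k_1) = 0x74F7
s_3 = Round(s_2, k_2) = 0xF727
s_4 = Round(s_3, k_3) = 0x278F
s_5 = Round(s_4, k_4) = 0x8F69
s_6 = Round(s_5, k_5) = 0x6926
s_7 = Round(s_6, k_6) = 0x2645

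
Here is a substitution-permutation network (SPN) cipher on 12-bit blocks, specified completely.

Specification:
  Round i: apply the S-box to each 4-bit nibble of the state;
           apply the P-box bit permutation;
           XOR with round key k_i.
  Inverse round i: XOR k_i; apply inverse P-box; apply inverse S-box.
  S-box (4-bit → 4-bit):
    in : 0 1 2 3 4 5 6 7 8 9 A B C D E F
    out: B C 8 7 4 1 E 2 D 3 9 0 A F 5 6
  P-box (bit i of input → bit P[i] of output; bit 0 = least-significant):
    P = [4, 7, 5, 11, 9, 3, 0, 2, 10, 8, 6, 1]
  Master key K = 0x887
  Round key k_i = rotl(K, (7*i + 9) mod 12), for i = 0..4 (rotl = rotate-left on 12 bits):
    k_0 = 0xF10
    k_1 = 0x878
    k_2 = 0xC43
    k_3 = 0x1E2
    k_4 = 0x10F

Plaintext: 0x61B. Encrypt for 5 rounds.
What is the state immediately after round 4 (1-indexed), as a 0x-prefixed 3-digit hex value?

s_0 = plaintext = 0x61B
s_1 = Round(s_0, k_0) = 0xE57
s_2 = Round(s_1, k_1) = 0xEB8
s_3 = Round(s_2, k_2) = 0x033
s_4 = Round(s_3, k_3) = 0x659
s_5 = Round(s_4, k_4) = 0x2DD

0x659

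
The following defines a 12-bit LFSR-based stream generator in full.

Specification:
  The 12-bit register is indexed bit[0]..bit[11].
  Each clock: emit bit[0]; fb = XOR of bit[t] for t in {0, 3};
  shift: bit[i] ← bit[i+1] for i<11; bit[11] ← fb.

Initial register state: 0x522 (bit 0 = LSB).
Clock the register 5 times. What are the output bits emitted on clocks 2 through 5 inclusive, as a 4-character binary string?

1000

reg_0 = 0x522
clock 1: out=0, reg = 0x291
clock 2: out=1, reg = 0x948
clock 3: out=0, reg = 0xCA4
clock 4: out=0, reg = 0x652
clock 5: out=0, reg = 0x329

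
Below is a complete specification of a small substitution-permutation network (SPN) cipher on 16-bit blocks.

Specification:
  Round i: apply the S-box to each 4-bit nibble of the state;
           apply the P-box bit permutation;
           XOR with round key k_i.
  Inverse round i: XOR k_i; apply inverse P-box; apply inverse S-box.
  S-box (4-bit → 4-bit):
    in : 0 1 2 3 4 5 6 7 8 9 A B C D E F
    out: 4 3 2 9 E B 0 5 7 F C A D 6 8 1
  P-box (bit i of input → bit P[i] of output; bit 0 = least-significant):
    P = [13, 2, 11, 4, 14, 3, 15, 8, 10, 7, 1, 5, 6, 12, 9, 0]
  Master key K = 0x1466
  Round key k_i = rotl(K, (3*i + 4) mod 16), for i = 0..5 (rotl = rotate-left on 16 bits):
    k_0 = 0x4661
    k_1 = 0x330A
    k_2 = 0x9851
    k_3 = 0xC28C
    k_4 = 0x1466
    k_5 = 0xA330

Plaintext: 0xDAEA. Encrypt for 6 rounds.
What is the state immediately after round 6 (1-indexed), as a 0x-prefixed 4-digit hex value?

0x1F62

s_0 = plaintext = 0xDAEA
s_1 = Round(s_0, k_0) = 0x5D53
s_2 = Round(s_1, k_1) = 0x42D1
s_3 = Round(s_2, k_2) = 0x2ADC
s_4 = Round(s_3, k_3) = 0x7AB6
s_5 = Round(s_4, k_4) = 0x170C
s_6 = Round(s_5, k_5) = 0x1F62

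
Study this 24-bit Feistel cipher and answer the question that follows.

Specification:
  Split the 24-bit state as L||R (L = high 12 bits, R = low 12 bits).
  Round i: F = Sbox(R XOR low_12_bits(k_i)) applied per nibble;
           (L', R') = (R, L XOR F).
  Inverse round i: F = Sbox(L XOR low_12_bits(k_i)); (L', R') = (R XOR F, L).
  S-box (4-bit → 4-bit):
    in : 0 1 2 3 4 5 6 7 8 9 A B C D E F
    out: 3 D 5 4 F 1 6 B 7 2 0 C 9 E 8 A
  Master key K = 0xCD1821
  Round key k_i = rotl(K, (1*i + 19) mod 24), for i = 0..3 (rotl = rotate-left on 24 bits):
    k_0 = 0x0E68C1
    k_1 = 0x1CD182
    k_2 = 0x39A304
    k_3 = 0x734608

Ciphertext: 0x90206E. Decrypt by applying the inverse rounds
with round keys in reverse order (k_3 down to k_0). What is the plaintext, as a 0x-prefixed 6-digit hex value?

s_0 = ciphertext = 0x90206E
s_1 = InvRound(s_0, k_3) = 0xA5E902
s_2 = InvRound(s_1, k_2) = 0xB12A5E
s_3 = InvRound(s_2, k_1) = 0xA7DB12
s_4 = InvRound(s_3, k_0) = 0xEDBA7D

0xEDBA7D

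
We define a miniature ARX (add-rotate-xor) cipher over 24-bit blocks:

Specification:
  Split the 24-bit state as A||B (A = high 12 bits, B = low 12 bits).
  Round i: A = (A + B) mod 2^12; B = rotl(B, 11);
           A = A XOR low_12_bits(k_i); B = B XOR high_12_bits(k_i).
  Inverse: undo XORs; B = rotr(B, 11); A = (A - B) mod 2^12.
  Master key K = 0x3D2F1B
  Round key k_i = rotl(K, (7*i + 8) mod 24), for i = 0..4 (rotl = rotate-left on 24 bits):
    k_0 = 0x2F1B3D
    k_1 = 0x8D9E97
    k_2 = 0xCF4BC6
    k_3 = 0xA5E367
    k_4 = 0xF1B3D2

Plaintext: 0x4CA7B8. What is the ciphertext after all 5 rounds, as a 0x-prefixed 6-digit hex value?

s_0 = plaintext = 0x4CA7B8
s_1 = Round(s_0, k_0) = 0x7BF12D
s_2 = Round(s_1, k_1) = 0x67B04F
s_3 = Round(s_2, k_2) = 0xD0C4D3
s_4 = Round(s_3, k_3) = 0x2B8037
s_5 = Round(s_4, k_4) = 0x13D700

0x13D700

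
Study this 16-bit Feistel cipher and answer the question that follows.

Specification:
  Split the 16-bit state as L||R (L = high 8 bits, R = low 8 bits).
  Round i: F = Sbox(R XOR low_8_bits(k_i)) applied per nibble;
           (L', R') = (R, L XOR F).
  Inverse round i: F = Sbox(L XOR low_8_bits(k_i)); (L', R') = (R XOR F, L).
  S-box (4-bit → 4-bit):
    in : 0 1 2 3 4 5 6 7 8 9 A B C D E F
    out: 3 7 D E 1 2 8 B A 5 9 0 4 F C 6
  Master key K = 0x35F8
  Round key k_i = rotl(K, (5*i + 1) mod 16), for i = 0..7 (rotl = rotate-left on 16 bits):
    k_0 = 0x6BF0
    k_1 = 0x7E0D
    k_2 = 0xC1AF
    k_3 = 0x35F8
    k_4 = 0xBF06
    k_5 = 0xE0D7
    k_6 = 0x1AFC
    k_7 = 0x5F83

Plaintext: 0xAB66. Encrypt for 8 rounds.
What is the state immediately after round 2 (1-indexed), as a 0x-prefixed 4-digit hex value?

s_0 = plaintext = 0xAB66
s_1 = Round(s_0, k_0) = 0x66F3
s_2 = Round(s_1, k_1) = 0xF30A
s_3 = Round(s_2, k_2) = 0x0A61
s_4 = Round(s_3, k_3) = 0x615F
s_5 = Round(s_4, k_4) = 0x5F44
s_6 = Round(s_5, k_5) = 0x4401
s_7 = Round(s_6, k_6) = 0x012B
s_8 = Round(s_7, k_7) = 0x2B9B

0xF30A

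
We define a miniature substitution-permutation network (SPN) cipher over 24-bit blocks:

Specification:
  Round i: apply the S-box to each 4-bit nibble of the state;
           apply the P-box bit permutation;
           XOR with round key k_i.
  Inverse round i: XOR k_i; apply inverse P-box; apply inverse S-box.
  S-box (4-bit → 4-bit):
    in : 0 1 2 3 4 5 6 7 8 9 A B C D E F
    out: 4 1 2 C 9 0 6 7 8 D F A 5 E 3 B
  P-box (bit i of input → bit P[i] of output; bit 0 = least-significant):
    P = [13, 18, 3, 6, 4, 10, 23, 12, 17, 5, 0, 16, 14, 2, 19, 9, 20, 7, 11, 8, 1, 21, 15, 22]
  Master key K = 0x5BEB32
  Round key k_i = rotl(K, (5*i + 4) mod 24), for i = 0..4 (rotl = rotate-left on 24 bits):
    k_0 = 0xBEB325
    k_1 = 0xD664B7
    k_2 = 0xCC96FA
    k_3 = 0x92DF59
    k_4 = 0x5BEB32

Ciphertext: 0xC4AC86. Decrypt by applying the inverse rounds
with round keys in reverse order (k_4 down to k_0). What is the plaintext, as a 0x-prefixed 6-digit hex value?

0x2488DB

s_0 = ciphertext = 0xC4AC86
s_1 = InvRound(s_0, k_4) = 0x5FAF72
s_2 = InvRound(s_1, k_3) = 0x45CD37
s_3 = InvRound(s_2, k_2) = 0x5DA333
s_4 = InvRound(s_3, k_1) = 0x0BA465
s_5 = InvRound(s_4, k_0) = 0x2488DB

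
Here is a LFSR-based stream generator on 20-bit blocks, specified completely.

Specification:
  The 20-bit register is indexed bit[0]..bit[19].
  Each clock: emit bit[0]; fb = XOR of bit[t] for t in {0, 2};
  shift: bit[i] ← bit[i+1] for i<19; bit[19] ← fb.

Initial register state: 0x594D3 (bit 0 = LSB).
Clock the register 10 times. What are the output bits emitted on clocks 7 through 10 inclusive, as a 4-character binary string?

reg_0 = 0x594D3
clock 1: out=1, reg = 0xACA69
clock 2: out=1, reg = 0xD6534
clock 3: out=0, reg = 0xEB29A
clock 4: out=0, reg = 0x7594D
clock 5: out=1, reg = 0x3ACA6
clock 6: out=0, reg = 0x9D653
clock 7: out=1, reg = 0xCEB29
clock 8: out=1, reg = 0xE7594
clock 9: out=0, reg = 0xF3ACA
clock 10: out=0, reg = 0x79D65

1100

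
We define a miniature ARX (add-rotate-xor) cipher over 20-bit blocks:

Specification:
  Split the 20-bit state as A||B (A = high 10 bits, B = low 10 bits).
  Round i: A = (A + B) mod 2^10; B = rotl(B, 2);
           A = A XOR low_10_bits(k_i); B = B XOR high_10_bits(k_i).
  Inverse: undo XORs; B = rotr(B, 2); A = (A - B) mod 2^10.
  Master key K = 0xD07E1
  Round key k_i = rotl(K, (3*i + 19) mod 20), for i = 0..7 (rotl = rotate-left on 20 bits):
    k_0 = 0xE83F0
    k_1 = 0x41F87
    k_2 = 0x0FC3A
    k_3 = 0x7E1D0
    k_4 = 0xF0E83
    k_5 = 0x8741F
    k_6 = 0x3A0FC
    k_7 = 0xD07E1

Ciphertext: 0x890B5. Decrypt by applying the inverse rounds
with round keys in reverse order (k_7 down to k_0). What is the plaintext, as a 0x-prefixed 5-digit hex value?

s_0 = ciphertext = 0x890B5
s_1 = InvRound(s_0, k_7) = 0x320FD
s_2 = InvRound(s_1, k_6) = 0xCBD05
s_3 = InvRound(s_2, k_5) = 0x9A8C6
s_4 = InvRound(s_3, k_4) = 0xCA1C1
s_5 = InvRound(s_4, k_3) = 0x7A90E
s_6 = InvRound(s_5, k_2) = 0x2114C
s_7 = InvRound(s_6, k_1) = 0xFC712
s_8 = InvRound(s_7, k_0) = 0x7562C

0x7562C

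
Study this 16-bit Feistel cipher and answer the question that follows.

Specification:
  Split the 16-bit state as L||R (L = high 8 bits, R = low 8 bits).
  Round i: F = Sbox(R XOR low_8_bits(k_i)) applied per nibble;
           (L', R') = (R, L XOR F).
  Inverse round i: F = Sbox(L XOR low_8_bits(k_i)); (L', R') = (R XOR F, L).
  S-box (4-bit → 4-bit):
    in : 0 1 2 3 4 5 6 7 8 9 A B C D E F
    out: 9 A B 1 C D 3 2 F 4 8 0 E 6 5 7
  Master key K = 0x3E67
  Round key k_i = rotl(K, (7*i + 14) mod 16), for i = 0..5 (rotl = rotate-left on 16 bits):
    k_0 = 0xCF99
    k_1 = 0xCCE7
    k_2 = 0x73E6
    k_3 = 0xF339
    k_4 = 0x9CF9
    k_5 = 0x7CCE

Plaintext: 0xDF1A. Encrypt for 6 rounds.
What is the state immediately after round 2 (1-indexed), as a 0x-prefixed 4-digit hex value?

s_0 = plaintext = 0xDF1A
s_1 = Round(s_0, k_0) = 0x1A2E
s_2 = Round(s_1, k_1) = 0x2EFE
s_3 = Round(s_2, k_2) = 0xFE81
s_4 = Round(s_3, k_3) = 0x81F1
s_5 = Round(s_4, k_4) = 0xF11E
s_6 = Round(s_5, k_5) = 0x1E98

0x2EFE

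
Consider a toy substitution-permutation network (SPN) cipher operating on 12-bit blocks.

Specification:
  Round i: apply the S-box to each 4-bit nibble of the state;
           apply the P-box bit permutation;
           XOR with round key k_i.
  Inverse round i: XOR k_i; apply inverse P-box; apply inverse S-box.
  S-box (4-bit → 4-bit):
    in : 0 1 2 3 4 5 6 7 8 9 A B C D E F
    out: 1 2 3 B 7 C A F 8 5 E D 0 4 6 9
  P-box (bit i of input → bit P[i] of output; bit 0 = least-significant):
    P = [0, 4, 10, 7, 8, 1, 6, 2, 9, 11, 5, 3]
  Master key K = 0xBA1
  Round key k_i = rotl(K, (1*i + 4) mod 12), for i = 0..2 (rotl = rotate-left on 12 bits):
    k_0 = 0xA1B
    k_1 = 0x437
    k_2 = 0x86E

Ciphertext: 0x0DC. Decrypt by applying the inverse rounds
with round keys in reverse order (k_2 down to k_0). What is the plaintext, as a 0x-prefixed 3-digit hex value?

0x3E7

s_0 = ciphertext = 0x0DC
s_1 = InvRound(s_0, k_2) = 0xE16
s_2 = InvRound(s_1, k_1) = 0x4C0
s_3 = InvRound(s_2, k_0) = 0x3E7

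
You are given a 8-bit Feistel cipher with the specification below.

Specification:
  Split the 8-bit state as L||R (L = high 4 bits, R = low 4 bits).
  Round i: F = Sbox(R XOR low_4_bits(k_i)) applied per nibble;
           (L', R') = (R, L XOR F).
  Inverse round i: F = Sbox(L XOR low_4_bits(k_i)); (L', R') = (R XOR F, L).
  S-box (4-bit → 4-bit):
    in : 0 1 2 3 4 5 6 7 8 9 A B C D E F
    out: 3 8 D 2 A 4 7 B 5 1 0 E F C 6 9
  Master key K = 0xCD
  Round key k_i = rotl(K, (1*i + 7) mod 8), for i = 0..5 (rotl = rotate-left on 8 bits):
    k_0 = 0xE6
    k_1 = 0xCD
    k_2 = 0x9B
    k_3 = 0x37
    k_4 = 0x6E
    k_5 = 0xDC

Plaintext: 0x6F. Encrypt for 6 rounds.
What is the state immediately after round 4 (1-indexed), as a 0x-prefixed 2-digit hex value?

0xDF

s_0 = plaintext = 0x6F
s_1 = Round(s_0, k_0) = 0xF7
s_2 = Round(s_1, k_1) = 0x7F
s_3 = Round(s_2, k_2) = 0xFD
s_4 = Round(s_3, k_3) = 0xDF
s_5 = Round(s_4, k_4) = 0xF5
s_6 = Round(s_5, k_5) = 0x5E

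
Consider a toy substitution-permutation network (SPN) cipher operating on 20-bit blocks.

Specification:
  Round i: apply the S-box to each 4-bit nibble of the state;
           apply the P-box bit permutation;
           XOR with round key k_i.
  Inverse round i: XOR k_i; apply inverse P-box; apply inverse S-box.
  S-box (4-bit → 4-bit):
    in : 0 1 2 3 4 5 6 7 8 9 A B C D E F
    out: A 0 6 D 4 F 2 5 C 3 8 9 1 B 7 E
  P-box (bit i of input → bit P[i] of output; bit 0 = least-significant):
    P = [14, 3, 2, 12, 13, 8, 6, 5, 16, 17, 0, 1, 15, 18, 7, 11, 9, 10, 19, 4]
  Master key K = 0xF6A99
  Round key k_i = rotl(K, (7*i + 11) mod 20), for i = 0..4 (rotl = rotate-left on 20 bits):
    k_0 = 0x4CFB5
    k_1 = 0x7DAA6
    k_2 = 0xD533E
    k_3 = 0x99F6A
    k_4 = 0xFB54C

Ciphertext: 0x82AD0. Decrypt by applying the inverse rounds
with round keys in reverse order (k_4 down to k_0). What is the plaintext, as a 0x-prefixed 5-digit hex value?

0x81FC0

s_0 = ciphertext = 0x82AD0
s_1 = InvRound(s_0, k_4) = 0xD596F
s_2 = InvRound(s_1, k_3) = 0x99417
s_3 = InvRound(s_2, k_2) = 0x99409
s_4 = InvRound(s_3, k_1) = 0xEFFAE
s_5 = InvRound(s_4, k_0) = 0x81FC0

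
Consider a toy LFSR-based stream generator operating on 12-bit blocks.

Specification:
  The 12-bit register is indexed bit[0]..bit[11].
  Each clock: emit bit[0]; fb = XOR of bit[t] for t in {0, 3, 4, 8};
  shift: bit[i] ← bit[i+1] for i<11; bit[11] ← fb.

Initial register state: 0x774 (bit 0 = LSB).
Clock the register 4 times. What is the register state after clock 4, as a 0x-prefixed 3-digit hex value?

0xA77

reg_0 = 0x774
clock 1: out=0, reg = 0x3BA
clock 2: out=0, reg = 0x9DD
clock 3: out=1, reg = 0x4EE
clock 4: out=0, reg = 0xA77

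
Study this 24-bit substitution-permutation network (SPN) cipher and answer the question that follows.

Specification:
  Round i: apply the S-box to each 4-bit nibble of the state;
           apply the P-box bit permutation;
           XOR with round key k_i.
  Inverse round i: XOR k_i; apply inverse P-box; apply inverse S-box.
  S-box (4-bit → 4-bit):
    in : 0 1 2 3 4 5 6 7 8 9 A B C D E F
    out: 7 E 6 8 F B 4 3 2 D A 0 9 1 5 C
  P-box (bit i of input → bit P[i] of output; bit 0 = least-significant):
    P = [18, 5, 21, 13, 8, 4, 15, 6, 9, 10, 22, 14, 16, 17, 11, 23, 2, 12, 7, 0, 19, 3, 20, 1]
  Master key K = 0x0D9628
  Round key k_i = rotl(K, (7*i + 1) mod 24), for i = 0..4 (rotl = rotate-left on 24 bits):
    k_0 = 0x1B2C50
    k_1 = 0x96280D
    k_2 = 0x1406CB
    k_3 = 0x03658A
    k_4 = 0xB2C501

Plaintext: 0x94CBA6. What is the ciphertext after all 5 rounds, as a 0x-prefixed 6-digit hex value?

0x63B153

s_0 = plaintext = 0x94CBA6
s_1 = Round(s_0, k_0) = 0xA23C87
s_2 = Round(s_1, k_1) = 0x127AB7
s_3 = Round(s_2, k_2) = 0x035261
s_4 = Round(s_3, k_3) = 0xF8C1A3
s_5 = Round(s_4, k_4) = 0x63B153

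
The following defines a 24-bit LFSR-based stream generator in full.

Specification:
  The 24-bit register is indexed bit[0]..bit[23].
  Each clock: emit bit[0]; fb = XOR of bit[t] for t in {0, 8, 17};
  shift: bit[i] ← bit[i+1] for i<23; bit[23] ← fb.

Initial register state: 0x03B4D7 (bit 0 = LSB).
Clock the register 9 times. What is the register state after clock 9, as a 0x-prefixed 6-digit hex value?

0x3101DA

reg_0 = 0x03B4D7
clock 1: out=1, reg = 0x01DA6B
clock 2: out=1, reg = 0x80ED35
clock 3: out=1, reg = 0x40769A
clock 4: out=0, reg = 0x203B4D
clock 5: out=1, reg = 0x101DA6
clock 6: out=0, reg = 0x880ED3
clock 7: out=1, reg = 0xC40769
clock 8: out=1, reg = 0x6203B4
clock 9: out=0, reg = 0x3101DA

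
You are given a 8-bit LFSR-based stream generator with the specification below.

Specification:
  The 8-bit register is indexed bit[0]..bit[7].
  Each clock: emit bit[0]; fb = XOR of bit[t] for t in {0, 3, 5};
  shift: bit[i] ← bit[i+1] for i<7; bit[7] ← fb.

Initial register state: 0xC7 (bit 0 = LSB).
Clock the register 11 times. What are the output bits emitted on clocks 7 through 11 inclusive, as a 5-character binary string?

11100

reg_0 = 0xC7
clock 1: out=1, reg = 0xE3
clock 2: out=1, reg = 0x71
clock 3: out=1, reg = 0x38
clock 4: out=0, reg = 0x1C
clock 5: out=0, reg = 0x8E
clock 6: out=0, reg = 0xC7
clock 7: out=1, reg = 0xE3
clock 8: out=1, reg = 0x71
clock 9: out=1, reg = 0x38
clock 10: out=0, reg = 0x1C
clock 11: out=0, reg = 0x8E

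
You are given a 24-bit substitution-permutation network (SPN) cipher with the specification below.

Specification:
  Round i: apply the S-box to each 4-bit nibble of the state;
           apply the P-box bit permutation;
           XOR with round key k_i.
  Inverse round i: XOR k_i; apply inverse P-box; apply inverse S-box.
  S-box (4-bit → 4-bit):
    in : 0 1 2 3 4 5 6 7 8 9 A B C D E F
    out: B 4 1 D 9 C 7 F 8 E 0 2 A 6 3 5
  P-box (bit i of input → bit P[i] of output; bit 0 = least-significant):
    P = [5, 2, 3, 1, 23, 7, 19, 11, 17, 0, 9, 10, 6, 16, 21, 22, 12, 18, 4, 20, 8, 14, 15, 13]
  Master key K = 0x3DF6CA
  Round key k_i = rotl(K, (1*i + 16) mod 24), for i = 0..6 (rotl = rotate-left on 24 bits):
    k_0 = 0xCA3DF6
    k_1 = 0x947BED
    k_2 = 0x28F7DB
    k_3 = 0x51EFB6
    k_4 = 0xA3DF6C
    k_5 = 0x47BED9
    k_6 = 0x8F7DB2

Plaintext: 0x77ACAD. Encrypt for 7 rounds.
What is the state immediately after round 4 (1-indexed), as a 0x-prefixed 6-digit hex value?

s_0 = plaintext = 0x77ACAD
s_1 = Round(s_0, k_0) = 0xDEC8EB
s_2 = Round(s_1, k_1) = 0x51AF69
s_3 = Round(s_2, k_2) = 0xA25545
s_4 = Round(s_3, k_3) = 0xB1F1BC
s_5 = Round(s_4, k_4) = 0x839DBA
s_6 = Round(s_5, k_5) = 0x368C48
s_7 = Round(s_6, k_6) = 0x4BC0A1

0xB1F1BC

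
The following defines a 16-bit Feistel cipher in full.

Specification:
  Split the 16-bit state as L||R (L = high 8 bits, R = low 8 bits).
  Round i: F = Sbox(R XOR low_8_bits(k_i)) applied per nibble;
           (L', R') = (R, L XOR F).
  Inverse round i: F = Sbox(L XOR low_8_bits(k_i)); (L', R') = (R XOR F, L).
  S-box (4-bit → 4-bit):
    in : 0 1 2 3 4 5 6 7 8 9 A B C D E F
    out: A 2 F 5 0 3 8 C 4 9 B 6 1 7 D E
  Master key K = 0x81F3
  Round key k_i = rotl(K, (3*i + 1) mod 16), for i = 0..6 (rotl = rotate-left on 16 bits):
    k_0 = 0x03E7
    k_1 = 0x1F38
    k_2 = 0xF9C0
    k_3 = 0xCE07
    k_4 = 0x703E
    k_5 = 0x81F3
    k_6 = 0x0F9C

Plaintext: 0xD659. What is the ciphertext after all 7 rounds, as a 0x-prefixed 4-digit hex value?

s_0 = plaintext = 0xD659
s_1 = Round(s_0, k_0) = 0x59BB
s_2 = Round(s_1, k_1) = 0xBB1C
s_3 = Round(s_2, k_2) = 0x1CCA
s_4 = Round(s_3, k_3) = 0xCA0B
s_5 = Round(s_4, k_4) = 0x0B99
s_6 = Round(s_5, k_5) = 0x9980
s_7 = Round(s_6, k_6) = 0x80B8

0x80B8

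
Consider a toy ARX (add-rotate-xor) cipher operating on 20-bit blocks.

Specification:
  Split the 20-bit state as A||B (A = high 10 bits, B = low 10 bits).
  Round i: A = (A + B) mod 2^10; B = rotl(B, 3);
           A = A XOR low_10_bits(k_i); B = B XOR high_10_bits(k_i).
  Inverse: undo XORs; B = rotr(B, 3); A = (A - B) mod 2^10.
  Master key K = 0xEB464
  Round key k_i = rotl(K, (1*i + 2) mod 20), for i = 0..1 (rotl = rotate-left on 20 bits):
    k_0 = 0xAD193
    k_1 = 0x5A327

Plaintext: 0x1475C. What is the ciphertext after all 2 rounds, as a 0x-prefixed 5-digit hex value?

0x6DFF8

s_0 = plaintext = 0x1475C
s_1 = Round(s_0, k_0) = 0x8F852
s_2 = Round(s_1, k_1) = 0x6DFF8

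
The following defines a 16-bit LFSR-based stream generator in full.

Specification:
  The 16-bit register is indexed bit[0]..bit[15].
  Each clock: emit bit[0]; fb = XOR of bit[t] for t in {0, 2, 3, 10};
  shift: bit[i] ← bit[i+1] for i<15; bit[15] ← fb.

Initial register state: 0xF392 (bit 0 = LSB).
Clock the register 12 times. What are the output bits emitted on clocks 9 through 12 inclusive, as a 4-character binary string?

reg_0 = 0xF392
clock 1: out=0, reg = 0x79C9
clock 2: out=1, reg = 0x3CE4
clock 3: out=0, reg = 0x1E72
clock 4: out=0, reg = 0x8F39
clock 5: out=1, reg = 0xC79C
clock 6: out=0, reg = 0xE3CE
clock 7: out=0, reg = 0x71E7
clock 8: out=1, reg = 0x38F3
clock 9: out=1, reg = 0x9C79
clock 10: out=1, reg = 0xCE3C
clock 11: out=0, reg = 0xE71E
clock 12: out=0, reg = 0xF38F

1100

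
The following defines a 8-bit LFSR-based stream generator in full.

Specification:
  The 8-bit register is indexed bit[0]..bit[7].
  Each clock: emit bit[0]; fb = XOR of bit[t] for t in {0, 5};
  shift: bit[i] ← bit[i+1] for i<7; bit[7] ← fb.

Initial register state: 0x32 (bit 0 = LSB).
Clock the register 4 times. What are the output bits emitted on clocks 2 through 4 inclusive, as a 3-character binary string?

reg_0 = 0x32
clock 1: out=0, reg = 0x99
clock 2: out=1, reg = 0xCC
clock 3: out=0, reg = 0x66
clock 4: out=0, reg = 0xB3

100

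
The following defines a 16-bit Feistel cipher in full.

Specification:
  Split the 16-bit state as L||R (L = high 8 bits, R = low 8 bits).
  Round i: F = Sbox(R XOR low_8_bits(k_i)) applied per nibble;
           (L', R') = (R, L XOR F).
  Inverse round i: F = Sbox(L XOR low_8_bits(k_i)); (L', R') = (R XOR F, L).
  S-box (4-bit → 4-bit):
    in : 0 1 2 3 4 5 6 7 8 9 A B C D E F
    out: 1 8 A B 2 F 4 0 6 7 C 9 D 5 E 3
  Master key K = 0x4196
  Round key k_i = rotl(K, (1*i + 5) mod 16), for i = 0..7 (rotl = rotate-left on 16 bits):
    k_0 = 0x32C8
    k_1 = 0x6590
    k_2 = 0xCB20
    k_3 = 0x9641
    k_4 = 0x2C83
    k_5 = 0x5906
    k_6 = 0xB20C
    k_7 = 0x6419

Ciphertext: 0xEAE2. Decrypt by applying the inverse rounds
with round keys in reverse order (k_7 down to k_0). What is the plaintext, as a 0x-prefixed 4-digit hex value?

0xD941

s_0 = ciphertext = 0xEAE2
s_1 = InvRound(s_0, k_7) = 0xD9EA
s_2 = InvRound(s_1, k_6) = 0xB5D9
s_3 = InvRound(s_2, k_5) = 0x42B5
s_4 = InvRound(s_3, k_4) = 0x6D42
s_5 = InvRound(s_4, k_3) = 0xEF6D
s_6 = InvRound(s_5, k_2) = 0xBEEF
s_7 = InvRound(s_6, k_1) = 0x41BE
s_8 = InvRound(s_7, k_0) = 0xD941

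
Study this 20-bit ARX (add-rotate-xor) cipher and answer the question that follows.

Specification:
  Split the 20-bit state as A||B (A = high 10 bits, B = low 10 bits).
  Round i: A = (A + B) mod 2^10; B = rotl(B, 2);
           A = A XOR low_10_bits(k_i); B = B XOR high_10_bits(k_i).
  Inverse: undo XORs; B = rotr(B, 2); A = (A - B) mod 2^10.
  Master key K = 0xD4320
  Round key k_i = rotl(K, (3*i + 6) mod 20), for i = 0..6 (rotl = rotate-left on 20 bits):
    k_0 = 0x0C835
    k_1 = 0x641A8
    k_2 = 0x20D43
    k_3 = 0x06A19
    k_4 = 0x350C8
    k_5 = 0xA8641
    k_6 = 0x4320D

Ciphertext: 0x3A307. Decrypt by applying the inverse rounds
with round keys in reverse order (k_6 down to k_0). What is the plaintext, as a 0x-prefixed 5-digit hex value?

s_0 = ciphertext = 0x3A307
s_1 = InvRound(s_0, k_6) = 0xD8F82
s_2 = InvRound(s_1, k_5) = 0x76B48
s_3 = InvRound(s_2, k_4) = 0x0ACE7
s_4 = InvRound(s_3, k_3) = 0x3CD3F
s_5 = InvRound(s_4, k_2) = 0x5046F
s_6 = InvRound(s_5, k_1) = 0x5AB7F
s_7 = InvRound(s_6, k_0) = 0xE31D3

0xE31D3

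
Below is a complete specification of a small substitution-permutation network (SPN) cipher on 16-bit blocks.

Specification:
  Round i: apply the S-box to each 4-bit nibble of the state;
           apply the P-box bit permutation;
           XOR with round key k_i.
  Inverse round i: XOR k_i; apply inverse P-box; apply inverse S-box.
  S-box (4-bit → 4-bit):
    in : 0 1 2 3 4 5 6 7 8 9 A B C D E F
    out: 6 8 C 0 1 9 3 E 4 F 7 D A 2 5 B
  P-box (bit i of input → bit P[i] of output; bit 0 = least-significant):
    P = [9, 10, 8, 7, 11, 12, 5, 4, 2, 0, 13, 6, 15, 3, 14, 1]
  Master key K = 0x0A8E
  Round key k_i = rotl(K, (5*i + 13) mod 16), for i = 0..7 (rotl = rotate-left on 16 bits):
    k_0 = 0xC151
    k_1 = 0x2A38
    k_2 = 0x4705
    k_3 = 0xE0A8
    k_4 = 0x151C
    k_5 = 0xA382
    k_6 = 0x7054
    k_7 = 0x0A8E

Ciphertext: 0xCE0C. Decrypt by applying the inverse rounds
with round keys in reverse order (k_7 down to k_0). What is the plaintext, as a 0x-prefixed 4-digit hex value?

s_0 = ciphertext = 0xCE0C
s_1 = InvRound(s_0, k_7) = 0xB33C
s_2 = InvRound(s_1, k_6) = 0xA18E
s_3 = InvRound(s_2, k_5) = 0xD434
s_4 = InvRound(s_3, k_4) = 0xA388
s_5 = InvRound(s_4, k_3) = 0x838E
s_6 = InvRound(s_5, k_2) = 0x9D3C
s_7 = InvRound(s_6, k_1) = 0x4EDA
s_8 = InvRound(s_7, k_0) = 0xFD49

0xFD49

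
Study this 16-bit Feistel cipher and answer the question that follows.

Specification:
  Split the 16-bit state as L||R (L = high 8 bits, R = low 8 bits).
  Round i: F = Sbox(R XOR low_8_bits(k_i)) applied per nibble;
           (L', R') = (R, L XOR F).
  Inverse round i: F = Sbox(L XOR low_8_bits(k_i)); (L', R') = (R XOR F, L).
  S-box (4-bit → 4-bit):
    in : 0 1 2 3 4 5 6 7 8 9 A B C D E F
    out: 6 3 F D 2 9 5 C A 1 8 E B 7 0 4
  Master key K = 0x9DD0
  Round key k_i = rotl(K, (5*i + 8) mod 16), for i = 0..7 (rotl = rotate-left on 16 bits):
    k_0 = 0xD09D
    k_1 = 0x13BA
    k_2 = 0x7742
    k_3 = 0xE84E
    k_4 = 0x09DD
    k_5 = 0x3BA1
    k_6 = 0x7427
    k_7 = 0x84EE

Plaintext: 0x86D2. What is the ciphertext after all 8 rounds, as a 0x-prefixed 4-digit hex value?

s_0 = plaintext = 0x86D2
s_1 = Round(s_0, k_0) = 0xD2A2
s_2 = Round(s_1, k_1) = 0xA2E8
s_3 = Round(s_2, k_2) = 0xE82A
s_4 = Round(s_3, k_3) = 0x2ABA
s_5 = Round(s_4, k_4) = 0xBA76
s_6 = Round(s_5, k_5) = 0x76C6
s_7 = Round(s_6, k_6) = 0xC675
s_8 = Round(s_7, k_7) = 0x75D8

0x75D8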